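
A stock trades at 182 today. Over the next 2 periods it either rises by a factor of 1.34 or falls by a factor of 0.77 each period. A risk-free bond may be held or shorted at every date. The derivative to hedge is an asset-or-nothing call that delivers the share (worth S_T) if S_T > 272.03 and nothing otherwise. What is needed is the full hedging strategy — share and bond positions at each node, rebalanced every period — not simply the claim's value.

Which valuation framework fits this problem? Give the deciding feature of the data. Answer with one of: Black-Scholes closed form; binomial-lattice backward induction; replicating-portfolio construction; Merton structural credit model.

framework: replicating-portfolio construction

Key observation: a price alone would not answer the question — the per-node share/bond construction on the spot-182, 1.34/0.77 tree is required, and only the replicating-portfolio method yields it.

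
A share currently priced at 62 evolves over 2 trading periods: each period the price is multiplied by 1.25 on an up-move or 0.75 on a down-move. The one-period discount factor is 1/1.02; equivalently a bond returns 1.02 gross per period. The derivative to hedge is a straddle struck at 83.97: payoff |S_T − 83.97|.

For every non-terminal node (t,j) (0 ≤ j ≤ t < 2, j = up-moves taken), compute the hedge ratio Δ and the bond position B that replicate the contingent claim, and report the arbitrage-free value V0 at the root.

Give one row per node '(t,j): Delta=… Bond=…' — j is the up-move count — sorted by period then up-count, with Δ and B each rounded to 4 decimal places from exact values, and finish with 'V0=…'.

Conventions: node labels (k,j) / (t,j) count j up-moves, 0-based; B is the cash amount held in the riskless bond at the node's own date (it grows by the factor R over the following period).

(0,0): Delta=-0.5592 Bond=60.6151
(1,0): Delta=-1.0000 Bond=82.3235
(1,1): Delta=-0.3339 Bond=44.3676
V0=25.9433

No-arbitrage ⇒ martingale measure with p* = (R−d)/(u−d) = 0.5400.
Terminal payoffs: V(2,0)=49.0950, V(2,1)=25.8450, V(2,2)=12.9050
  t=1,j=0: stock 46.5000 → up 58.1250 (V=25.8450), down 34.8750 (V=49.0950). Price 35.8235; hedge Δ=-1.0000, bond B=82.3235.
  t=1,j=1: stock 77.5000 → up 96.8750 (V=12.9050), down 58.1250 (V=25.8450). Price 18.4876; hedge Δ=-0.3339, bond B=44.3676.
  t=0,j=0: stock 62.0000 → up 77.5000 (V=18.4876), down 46.5000 (V=35.8235). Price 25.9433; hedge Δ=-0.5592, bond B=60.6151.
Sanity check at the root: Δ(0,0)·S0 + B(0,0) reproduces V0 = 25.9433.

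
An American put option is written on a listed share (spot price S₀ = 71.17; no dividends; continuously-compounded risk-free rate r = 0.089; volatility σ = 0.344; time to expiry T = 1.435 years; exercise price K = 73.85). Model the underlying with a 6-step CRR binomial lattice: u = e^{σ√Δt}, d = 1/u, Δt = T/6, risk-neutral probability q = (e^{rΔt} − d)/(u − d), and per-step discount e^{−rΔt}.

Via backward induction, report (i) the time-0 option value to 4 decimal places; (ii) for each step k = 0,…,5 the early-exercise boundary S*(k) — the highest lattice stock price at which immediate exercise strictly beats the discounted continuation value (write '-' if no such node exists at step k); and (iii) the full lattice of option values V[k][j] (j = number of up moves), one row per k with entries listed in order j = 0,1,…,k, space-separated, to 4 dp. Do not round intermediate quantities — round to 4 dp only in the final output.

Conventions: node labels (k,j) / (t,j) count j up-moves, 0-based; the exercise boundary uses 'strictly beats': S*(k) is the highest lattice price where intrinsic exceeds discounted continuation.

Δt=0.23917, u=1.18321, d=0.84516, q=0.52168, disc=e^(-rΔt)=0.97894
k=6 terminal: V=max(K-S,0) → 47.9128 37.5382 23.0139 2.6800 0.0000 0.0000 0.0000
k=5: j=0 S=30.6892 intr=43.1608 cont=41.6054 V=43.1608[EX]; j=1 S=42.9645 intr=30.8855 cont=29.3301 V=30.8855[EX]; j=2 S=60.1499 intr=13.7001 cont=12.1448 V=13.7001[EX]; j=3 S=84.2091 intr=0.0000 cont=1.2549 V=1.2549[hold]; j=4 S=117.8918 intr=0.0000 cont=0.0000 V=0.0000[hold]; j=5 S=165.0472 intr=0.0000 cont=0.0000 V=0.0000[hold]  S*(5)=60.1499
k=4: j=0 S=36.3118 intr=37.5382 cont=35.9828 V=37.5382[EX]; j=1 S=50.8361 intr=23.0139 cont=21.4585 V=23.0139[EX]; j=2 S=71.1700 intr=2.6800 cont=7.0559 V=7.0559[hold]; j=3 S=99.6372 intr=0.0000 cont=0.5876 V=0.5876[hold]; j=4 S=139.4909 intr=0.0000 cont=0.0000 V=0.0000[hold]  S*(4)=50.8361
k=3: j=0 S=42.9645 intr=30.8855 cont=29.3301 V=30.8855[EX]; j=1 S=60.1499 intr=13.7001 cont=14.3795 V=14.3795[hold]; j=2 S=84.2091 intr=0.0000 cont=3.6040 V=3.6040[hold]; j=3 S=117.8918 intr=0.0000 cont=0.2751 V=0.2751[hold]  S*(3)=42.9645
k=2: j=0 S=50.8361 intr=23.0139 cont=21.8055 V=23.0139[EX]; j=1 S=71.1700 intr=2.6800 cont=8.5737 V=8.5737[hold]; j=2 S=99.6372 intr=0.0000 cont=1.8280 V=1.8280[hold]  S*(2)=50.8361
k=1: j=0 S=60.1499 intr=13.7001 cont=15.1546 V=15.1546[hold]; j=1 S=84.2091 intr=0.0000 cont=4.9481 V=4.9481[hold]  S*(1)=-
k=0: j=0 S=71.1700 intr=2.6800 cont=9.6231 V=9.6231[hold]  S*(0)=-

price = 9.6231
boundary = - - 50.8361 42.9645 50.8361 60.1499
tree:
9.6231
15.1546 4.9481
23.0139 8.5737 1.8280
30.8855 14.3795 3.6040 0.2751
37.5382 23.0139 7.0559 0.5876 0.0000
43.1608 30.8855 13.7001 1.2549 0.0000 0.0000
47.9128 37.5382 23.0139 2.6800 0.0000 0.0000 0.0000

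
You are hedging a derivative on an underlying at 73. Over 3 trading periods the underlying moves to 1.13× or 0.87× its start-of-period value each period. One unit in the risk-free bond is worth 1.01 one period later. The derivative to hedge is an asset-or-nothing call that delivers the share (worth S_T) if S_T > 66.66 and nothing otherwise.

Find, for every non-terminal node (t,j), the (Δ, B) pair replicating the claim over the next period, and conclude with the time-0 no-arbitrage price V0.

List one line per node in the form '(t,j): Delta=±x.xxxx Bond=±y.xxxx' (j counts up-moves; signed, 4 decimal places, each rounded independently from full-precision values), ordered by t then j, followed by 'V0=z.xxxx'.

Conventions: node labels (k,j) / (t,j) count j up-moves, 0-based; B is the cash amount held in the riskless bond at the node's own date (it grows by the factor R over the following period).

Risk-neutral probability p* = (R−d)/(u−d) = (1.01−0.87)/(1.13−0.87) = 0.5385.
Payoffs at expiry: V(3,0)=0.0000, V(3,1)=0.0000, V(3,2)=81.0959, V(3,3)=105.3315
(2,0): S=55.2537. Δ = (V_up−V_dn)/(S_up−S_dn) = (0.0000−0.0000)/(62.4367−48.0707) = 0.0000. V = [p*·0.0000 + (1−p*)·0.0000]/1.01 = 0.0000. B = V − Δ·S = 0.0000.
(2,1): S=71.7663. Δ = (V_up−V_dn)/(S_up−S_dn) = (81.0959−0.0000)/(81.0959−62.4367) = 4.3462. V = [p*·81.0959 + (1−p*)·0.0000]/1.01 = 43.2347. B = V − Δ·S = -268.6727.
(2,2): S=93.2137. Δ = (V_up−V_dn)/(S_up−S_dn) = (105.3315−81.0959)/(105.3315−81.0959) = 1.0000. V = [p*·105.3315 + (1−p*)·81.0959]/1.01 = 93.2137. B = V − Δ·S = 0.0000.
(1,0): S=63.5100. Δ = (V_up−V_dn)/(S_up−S_dn) = (43.2347−0.0000)/(71.7663−55.2537) = 2.6183. V = [p*·43.2347 + (1−p*)·0.0000]/1.01 = 23.0497. B = V − Δ·S = -143.2375.
(1,1): S=82.4900. Δ = (V_up−V_dn)/(S_up−S_dn) = (93.2137−43.2347)/(93.2137−71.7663) = 2.3303. V = [p*·93.2137 + (1−p*)·43.2347]/1.01 = 69.4519. B = V − Δ·S = -122.7750.
(0,0): S=73.0000. Δ = (V_up−V_dn)/(S_up−S_dn) = (69.4519−23.0497)/(82.4900−63.5100) = 2.4448. V = [p*·69.4519 + (1−p*)·23.0497]/1.01 = 47.5599. B = V − Δ·S = -130.9102.
Verification: the root portfolio costs Δ(0,0)·S0 + B(0,0) = 47.5599, matching V0.

(0,0): Delta=2.4448 Bond=-130.9102
(1,0): Delta=2.6183 Bond=-143.2375
(1,1): Delta=2.3303 Bond=-122.7750
(2,0): Delta=0.0000 Bond=0.0000
(2,1): Delta=4.3462 Bond=-268.6727
(2,2): Delta=1.0000 Bond=0.0000
V0=47.5599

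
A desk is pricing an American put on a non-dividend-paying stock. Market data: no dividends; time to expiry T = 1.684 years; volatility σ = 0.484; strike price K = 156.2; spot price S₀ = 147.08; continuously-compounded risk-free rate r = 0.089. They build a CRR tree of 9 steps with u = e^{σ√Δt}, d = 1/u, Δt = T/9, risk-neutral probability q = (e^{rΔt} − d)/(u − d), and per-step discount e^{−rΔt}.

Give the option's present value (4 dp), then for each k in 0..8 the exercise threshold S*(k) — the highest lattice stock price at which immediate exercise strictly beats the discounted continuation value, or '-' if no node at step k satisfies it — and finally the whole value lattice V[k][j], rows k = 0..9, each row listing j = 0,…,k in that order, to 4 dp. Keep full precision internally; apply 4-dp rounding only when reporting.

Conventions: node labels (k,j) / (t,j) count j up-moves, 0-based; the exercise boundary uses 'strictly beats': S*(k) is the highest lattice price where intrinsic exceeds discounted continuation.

Δt=0.18711, u=1.23289, d=0.81110, q=0.48766, disc=e^(-rΔt)=0.98349
k=9 terminal: V=max(K-S,0) → 133.8521 122.2309 104.5664 77.7160 36.9030 0.0000 0.0000 0.0000 0.0000 0.0000
k=8: j=0 S=27.5524 intr=128.6476 cont=126.0679 V=128.6476[EX]; j=1 S=41.8802 intr=114.3198 cont=111.7402 V=114.3198[EX]; j=2 S=63.6586 intr=92.5414 cont=89.9618 V=92.5414[EX]; j=3 S=96.7621 intr=59.4379 cont=56.8583 V=59.4379[EX]; j=4 S=147.0800 intr=9.1200 cont=18.5946 V=18.5946[hold]; j=5 S=223.5641 intr=0.0000 cont=0.0000 V=0.0000[hold]; j=6 S=339.8211 intr=0.0000 cont=0.0000 V=0.0000[hold]; j=7 S=516.5339 intr=0.0000 cont=0.0000 V=0.0000[hold]; j=8 S=785.1401 intr=0.0000 cont=0.0000 V=0.0000[hold]  S*(8)=96.7621
k=7: j=0 S=33.9691 intr=122.2309 cont=119.6512 V=122.2309[EX]; j=1 S=51.6336 intr=104.5664 cont=101.9867 V=104.5664[EX]; j=2 S=78.4840 intr=77.7160 cont=75.1364 V=77.7160[EX]; j=3 S=119.2970 intr=36.9030 cont=38.8675 V=38.8675[hold]; j=4 S=181.3334 intr=0.0000 cont=9.3694 V=9.3694[hold]; j=5 S=275.6298 intr=0.0000 cont=0.0000 V=0.0000[hold]; j=6 S=418.9620 intr=0.0000 cont=0.0000 V=0.0000[hold]; j=7 S=636.8292 intr=0.0000 cont=0.0000 V=0.0000[hold]  S*(7)=78.4840
k=6: j=0 S=41.8802 intr=114.3198 cont=111.7402 V=114.3198[EX]; j=1 S=63.6586 intr=92.5414 cont=89.9618 V=92.5414[EX]; j=2 S=96.7621 intr=59.4379 cont=57.8004 V=59.4379[EX]; j=3 S=147.0800 intr=9.1200 cont=24.0780 V=24.0780[hold]; j=4 S=223.5641 intr=0.0000 cont=4.7210 V=4.7210[hold]; j=5 S=339.8211 intr=0.0000 cont=0.0000 V=0.0000[hold]; j=6 S=516.5339 intr=0.0000 cont=0.0000 V=0.0000[hold]  S*(6)=96.7621
k=5: j=0 S=51.6336 intr=104.5664 cont=101.9867 V=104.5664[EX]; j=1 S=78.4840 intr=77.7160 cont=75.1364 V=77.7160[EX]; j=2 S=119.2970 intr=36.9030 cont=41.4974 V=41.4974[hold]; j=3 S=181.3334 intr=0.0000 cont=14.3966 V=14.3966[hold]; j=4 S=275.6298 intr=0.0000 cont=2.3788 V=2.3788[hold]; j=5 S=418.9620 intr=0.0000 cont=0.0000 V=0.0000[hold]  S*(5)=78.4840
k=4: j=0 S=63.6586 intr=92.5414 cont=89.9618 V=92.5414[EX]; j=1 S=96.7621 intr=59.4379 cont=59.0618 V=59.4379[EX]; j=2 S=147.0800 intr=9.1200 cont=27.8143 V=27.8143[hold]; j=3 S=223.5641 intr=0.0000 cont=8.3950 V=8.3950[hold]; j=4 S=339.8211 intr=0.0000 cont=1.1986 V=1.1986[hold]  S*(4)=96.7621
k=3: j=0 S=78.4840 intr=77.7160 cont=75.1364 V=77.7160[EX]; j=1 S=119.2970 intr=36.9030 cont=43.2893 V=43.2893[hold]; j=2 S=181.3334 intr=0.0000 cont=18.0413 V=18.0413[hold]; j=3 S=275.6298 intr=0.0000 cont=4.8049 V=4.8049[hold]  S*(3)=78.4840
k=2: j=0 S=96.7621 intr=59.4379 cont=59.9212 V=59.9212[hold]; j=1 S=147.0800 intr=9.1200 cont=30.4652 V=30.4652[hold]; j=2 S=223.5641 intr=0.0000 cont=11.3950 V=11.3950[hold]  S*(2)=-
k=1: j=0 S=119.2970 intr=36.9030 cont=44.8042 V=44.8042[hold]; j=1 S=181.3334 intr=0.0000 cont=20.8158 V=20.8158[hold]  S*(1)=-
k=0: j=0 S=147.0800 intr=9.1200 cont=32.5593 V=32.5593[hold]  S*(0)=-

price = 32.5593
boundary = - - - 78.4840 96.7621 78.4840 96.7621 78.4840 96.7621
tree:
32.5593
44.8042 20.8158
59.9212 30.4652 11.3950
77.7160 43.2893 18.0413 4.8049
92.5414 59.4379 27.8143 8.3950 1.1986
104.5664 77.7160 41.4974 14.3966 2.3788 0.0000
114.3198 92.5414 59.4379 24.0780 4.7210 0.0000 0.0000
122.2309 104.5664 77.7160 38.8675 9.3694 0.0000 0.0000 0.0000
128.6476 114.3198 92.5414 59.4379 18.5946 0.0000 0.0000 0.0000 0.0000
133.8521 122.2309 104.5664 77.7160 36.9030 0.0000 0.0000 0.0000 0.0000 0.0000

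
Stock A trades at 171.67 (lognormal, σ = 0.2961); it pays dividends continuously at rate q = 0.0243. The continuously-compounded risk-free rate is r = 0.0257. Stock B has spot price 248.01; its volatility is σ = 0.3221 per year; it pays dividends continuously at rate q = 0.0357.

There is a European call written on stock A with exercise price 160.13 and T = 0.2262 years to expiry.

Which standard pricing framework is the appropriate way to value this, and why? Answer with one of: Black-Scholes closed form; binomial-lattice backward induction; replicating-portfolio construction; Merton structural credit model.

framework: Black-Scholes closed form

Key observation: a European-exercise option on stock A struck at 160.13 — a GBM underlying with constant parameters — admits an analytic price: the data contain no early exercise, no discrete tree, no debt structure.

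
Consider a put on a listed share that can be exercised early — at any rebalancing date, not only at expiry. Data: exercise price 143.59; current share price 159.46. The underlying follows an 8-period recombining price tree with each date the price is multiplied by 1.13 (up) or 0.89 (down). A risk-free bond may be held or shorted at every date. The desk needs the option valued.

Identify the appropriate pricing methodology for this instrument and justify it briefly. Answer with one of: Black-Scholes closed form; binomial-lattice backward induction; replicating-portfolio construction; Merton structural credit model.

framework: binomial-lattice backward induction

Key observation: the exercise right at every one of the 8 steps is what matters: each node needs max(143.59 − S, continuation), which only the stepwise tree valuation starting from spot 159.46 delivers.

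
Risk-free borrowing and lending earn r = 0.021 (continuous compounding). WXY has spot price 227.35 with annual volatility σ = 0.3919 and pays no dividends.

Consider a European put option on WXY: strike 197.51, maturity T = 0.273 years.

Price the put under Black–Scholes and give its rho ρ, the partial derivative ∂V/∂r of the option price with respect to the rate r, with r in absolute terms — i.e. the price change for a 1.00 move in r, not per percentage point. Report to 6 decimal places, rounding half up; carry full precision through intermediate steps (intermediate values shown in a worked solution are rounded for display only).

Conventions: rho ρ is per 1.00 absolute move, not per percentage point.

price = 6.007098
ρ = -14.476352

σ√T = 0.3919·√0.273 = 0.204765
d₁ = (ln(S/K) + (r+σ²/2)T) / (σ√T) = (ln(227.35/197.51) + (0.021+0.3919²/2)·0.273) / 0.204765 = (0.140701 + 0.026697) / 0.204765 = 0.817516
d₂ = d₁ − σ√T = 0.817516 − 0.204765 = 0.612750
e^{−rT} = 0.994283
N(−d₁) = 0.206817,  N(−d₂) = 0.270021
Put price V = K·e^{−rT}·N(−d₂) − S·N(−d₁) = 53.026929 − 47.019831 = 6.007098
ρ = −K·T·e^{−rT}·N(−d₂) = -14.476352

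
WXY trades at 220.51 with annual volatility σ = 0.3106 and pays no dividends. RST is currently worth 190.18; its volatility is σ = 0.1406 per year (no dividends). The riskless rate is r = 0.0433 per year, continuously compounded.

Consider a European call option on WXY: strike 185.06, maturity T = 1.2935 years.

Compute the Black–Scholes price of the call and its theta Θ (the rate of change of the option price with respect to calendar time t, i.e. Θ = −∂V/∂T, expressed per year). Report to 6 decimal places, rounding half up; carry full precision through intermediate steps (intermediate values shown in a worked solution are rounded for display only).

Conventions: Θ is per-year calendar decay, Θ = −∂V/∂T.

σ√T = 0.3106·√1.2935 = 0.353252
d₁ = (ln(S/K) + (r+σ²/2)T) / (σ√T) = (ln(220.51/185.06) + (0.0433+0.3106²/2)·1.2935) / 0.353252 = (0.175263 + 0.118402) / 0.353252 = 0.831319
d₂ = d₁ − σ√T = 0.831319 − 0.353252 = 0.478067
e^{−rT} = 0.945531
N(d₁) = 0.797103,  N(d₂) = 0.683699
Call price V = S·N(d₁) − K·e^{−rT}·N(d₂) = 175.769221 − 119.633565 = 56.135656
φ(d₁) = (1/√(2π))·e^{−d₁²/2} = 0.282385
Θ = −S·φ(d₁)·σ/(2√T) − r·K·e^{−rT}·N(d₂) = −8.502726 − 5.180133 = -13.682859

price = 56.135656
Θ = -13.682859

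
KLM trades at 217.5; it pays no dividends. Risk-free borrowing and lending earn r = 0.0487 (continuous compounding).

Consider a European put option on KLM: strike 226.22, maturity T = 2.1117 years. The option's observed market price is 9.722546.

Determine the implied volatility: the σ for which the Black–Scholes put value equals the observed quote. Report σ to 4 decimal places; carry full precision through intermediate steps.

sigma = 0.1271

At σ = 0.1271 the Black–Scholes value reproduces the quote:
σ√T = 0.1271·√2.1117 = 0.184698
d₁ = (ln(S/K) + (r+σ²/2)T) / (σ√T) = (ln(217.5/226.22) + (0.0487+0.1271²/2)·2.1117) / 0.184698 = (-0.039309 + 0.119896) / 0.184698 = 0.436320
d₂ = d₁ − σ√T = 0.436320 − 0.184698 = 0.251622
e^{−rT} = 0.902272
N(−d₁) = 0.331302,  N(−d₂) = 0.400667
V = K·e^{−rT}·N(−d₂) − S·N(−d₁) = 81.780808 − 72.058262 = 9.722546 (equal to the quote); since ∂V/∂σ > 0 for all σ, the implied volatility is unique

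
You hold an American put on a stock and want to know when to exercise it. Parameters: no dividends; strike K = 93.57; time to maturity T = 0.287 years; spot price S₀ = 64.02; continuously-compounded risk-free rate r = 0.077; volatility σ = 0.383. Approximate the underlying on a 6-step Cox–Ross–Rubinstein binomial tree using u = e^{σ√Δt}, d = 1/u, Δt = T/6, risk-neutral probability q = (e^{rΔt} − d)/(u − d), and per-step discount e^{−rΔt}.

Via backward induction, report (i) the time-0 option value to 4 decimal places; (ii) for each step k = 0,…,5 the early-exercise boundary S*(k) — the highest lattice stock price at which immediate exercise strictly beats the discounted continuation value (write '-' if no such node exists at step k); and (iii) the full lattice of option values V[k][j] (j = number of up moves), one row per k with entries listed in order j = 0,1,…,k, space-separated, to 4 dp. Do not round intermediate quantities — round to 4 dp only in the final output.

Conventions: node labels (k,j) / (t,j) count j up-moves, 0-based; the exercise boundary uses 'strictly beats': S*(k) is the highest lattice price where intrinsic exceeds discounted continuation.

Δt=0.04783, u=1.08737, d=0.91965, q=0.50107, disc=e^(-rΔt)=0.99632
k=6 terminal: V=max(K-S,0) → 54.8404 47.7769 39.4250 29.5500 17.8739 4.0684 0.0000
k=5: j=0 S=42.1135 intr=51.4565 cont=51.1125 V=51.4565[EX]; j=1 S=49.7943 intr=43.7757 cont=43.4317 V=43.7757[EX]; j=2 S=58.8758 intr=34.6942 cont=34.3502 V=34.6942[EX]; j=3 S=69.6137 intr=23.9563 cont=23.6123 V=23.9563[EX]; j=4 S=82.3099 intr=11.2601 cont=10.9161 V=11.2601[EX]; j=5 S=97.3217 intr=0.0000 cont=2.0224 V=2.0224[hold]  S*(5)=82.3099
k=4: j=0 S=45.7931 intr=47.7769 cont=47.4329 V=47.7769[EX]; j=1 S=54.1450 intr=39.4250 cont=39.0810 V=39.4250[EX]; j=2 S=64.0200 intr=29.5500 cont=29.2060 V=29.5500[EX]; j=3 S=75.6961 intr=17.8739 cont=17.5299 V=17.8739[EX]; j=4 S=89.5016 intr=4.0684 cont=6.6070 V=6.6070[hold]  S*(4)=75.6961
k=3: j=0 S=49.7943 intr=43.7757 cont=43.4317 V=43.7757[EX]; j=1 S=58.8758 intr=34.6942 cont=34.3502 V=34.6942[EX]; j=2 S=69.6137 intr=23.9563 cont=23.6123 V=23.9563[EX]; j=3 S=82.3099 intr=11.2601 cont=12.1834 V=12.1834[hold]  S*(3)=69.6137
k=2: j=0 S=54.1450 intr=39.4250 cont=39.0810 V=39.4250[EX]; j=1 S=64.0200 intr=29.5500 cont=29.2060 V=29.5500[EX]; j=2 S=75.6961 intr=17.8739 cont=17.9909 V=17.9909[hold]  S*(2)=64.0200
k=1: j=0 S=58.8758 intr=34.6942 cont=34.3502 V=34.6942[EX]; j=1 S=69.6137 intr=23.9563 cont=23.6707 V=23.9563[EX]  S*(1)=69.6137
k=0: j=0 S=64.0200 intr=29.5500 cont=29.2060 V=29.5500[EX]  S*(0)=64.0200

price = 29.5500
boundary = 64.0200 69.6137 64.0200 69.6137 75.6961 82.3099
tree:
29.5500
34.6942 23.9563
39.4250 29.5500 17.9909
43.7757 34.6942 23.9563 12.1834
47.7769 39.4250 29.5500 17.8739 6.6070
51.4565 43.7757 34.6942 23.9563 11.2601 2.0224
54.8404 47.7769 39.4250 29.5500 17.8739 4.0684 0.0000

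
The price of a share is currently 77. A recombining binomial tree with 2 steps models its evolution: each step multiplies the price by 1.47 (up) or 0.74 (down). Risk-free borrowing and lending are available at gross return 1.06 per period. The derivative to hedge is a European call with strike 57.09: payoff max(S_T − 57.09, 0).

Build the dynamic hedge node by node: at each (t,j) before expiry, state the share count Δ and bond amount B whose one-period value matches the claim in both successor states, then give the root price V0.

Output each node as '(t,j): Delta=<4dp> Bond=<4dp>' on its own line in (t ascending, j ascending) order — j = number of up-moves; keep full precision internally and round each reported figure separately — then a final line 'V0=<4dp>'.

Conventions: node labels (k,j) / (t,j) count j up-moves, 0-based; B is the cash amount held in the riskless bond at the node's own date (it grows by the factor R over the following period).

(0,0): Delta=0.8593 Bond=-35.7870
(1,0): Delta=0.6412 Bond=-25.5056
(1,1): Delta=1.0000 Bond=-53.8585
V0=30.3801

Arbitrage-free pricing uses the up-move probability p* = (R−d)/(u−d) = 0.4384, discounting each step at R = 1.06.
Terminal payoffs: V(2,0)=0.0000, V(2,1)=26.6706, V(2,2)=109.2993
Node (1,0) S=56.9800: V=(p*·26.6706+(1−p*)·0.0000)/1.06=11.0295; Δ=(26.6706−0.0000)/(83.7606−42.1652)=0.6412; B=V−Δ·S=-25.5056
Node (1,1) S=113.1900: V=(p*·109.2993+(1−p*)·26.6706)/1.06=59.3315; Δ=(109.2993−26.6706)/(166.3893−83.7606)=1.0000; B=V−Δ·S=-53.8585
Node (0,0) S=77.0000: V=(p*·59.3315+(1−p*)·11.0295)/1.06=30.3801; Δ=(59.3315−11.0295)/(113.1900−56.9800)=0.8593; B=V−Δ·S=-35.7870
Check: Δ(0,0)·S0 + B(0,0) = 30.3801 = V0.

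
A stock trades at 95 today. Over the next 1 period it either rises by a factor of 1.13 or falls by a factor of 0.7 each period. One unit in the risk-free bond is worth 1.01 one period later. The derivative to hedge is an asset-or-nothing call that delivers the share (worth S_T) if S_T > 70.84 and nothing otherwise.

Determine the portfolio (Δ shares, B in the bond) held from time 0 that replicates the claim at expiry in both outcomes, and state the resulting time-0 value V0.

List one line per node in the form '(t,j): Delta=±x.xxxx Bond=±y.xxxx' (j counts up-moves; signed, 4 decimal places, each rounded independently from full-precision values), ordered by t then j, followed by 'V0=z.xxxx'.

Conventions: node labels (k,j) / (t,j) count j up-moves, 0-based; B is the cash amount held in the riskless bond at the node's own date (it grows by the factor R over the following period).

(0,0): Delta=2.6279 Bond=-173.0256
V0=76.6256

Under the risk-neutral measure, an up-move has probability p* = (R−d)/(u−d) = 0.7209 and values discount at R = 1.01.
Payoffs at expiry: V(1,0)=0.0000, V(1,1)=107.3500
(0,0): S=95.0000. Δ = (V_up−V_dn)/(S_up−S_dn) = (107.3500−0.0000)/(107.3500−66.5000) = 2.6279. V = [p*·107.3500 + (1−p*)·0.0000]/1.01 = 76.6256. B = V − Δ·S = -173.0256.
As a check, the time-0 holding Δ(0,0)·S0 + B(0,0) comes to 76.6256 — exactly V0.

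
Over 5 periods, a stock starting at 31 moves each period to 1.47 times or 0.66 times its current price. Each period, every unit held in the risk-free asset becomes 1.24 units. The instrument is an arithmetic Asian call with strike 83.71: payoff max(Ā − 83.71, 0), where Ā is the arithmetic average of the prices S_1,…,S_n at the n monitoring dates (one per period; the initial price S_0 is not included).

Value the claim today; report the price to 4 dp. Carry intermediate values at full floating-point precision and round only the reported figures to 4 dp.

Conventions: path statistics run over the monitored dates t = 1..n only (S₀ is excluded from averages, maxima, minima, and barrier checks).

With p* = (R−d)/(u−d) = 0.7160, sum probability × payoff across the paths and divide by R^5.
Enumerate all 2^5 = 32 price paths (U = up ×1.47, D = down ×0.66); each path with k up-moves has probability p*^k·(1−p*)^(5−k).
DDDDD: Ā=10.5281, payoff=0.0000, prob=0.001846
UDDDD: Ā=23.4489, payoff=0.0000, prob=0.004655
DUDDD: Ā=18.4269, payoff=0.0000, prob=0.004655
UUDDD: Ā=41.0417, payoff=0.0000, prob=0.011739
DDUDD: Ā=15.1124, payoff=0.0000, prob=0.004655
UDUDD: Ā=33.6594, payoff=0.0000, prob=0.011739
DUUDD: Ā=28.6374, payoff=0.0000, prob=0.011739
UUUDD: Ā=63.7833, payoff=0.0000, prob=0.029602
DDDUD: Ā=12.9248, payoff=0.0000, prob=0.004655
UDDUD: Ā=28.7870, payoff=0.0000, prob=0.011739
DUDUD: Ā=23.7650, payoff=0.0000, prob=0.011739
UUDUD: Ā=52.9312, payoff=0.0000, prob=0.029602
DDUUD: Ā=20.4505, payoff=0.0000, prob=0.011739
UDUUD: Ā=45.5489, payoff=0.0000, prob=0.029602
DUUUD: Ā=40.5269, payoff=0.0000, prob=0.029602
UUUUD: Ā=90.2644, payoff=6.5544, prob=0.074647
DDDDU: Ā=11.4810, payoff=0.0000, prob=0.004655
UDDDU: Ā=25.5713, payoff=0.0000, prob=0.011739
DUDDU: Ā=20.5493, payoff=0.0000, prob=0.011739
UUDDU: Ā=45.7689, payoff=0.0000, prob=0.029602
DDUDU: Ā=17.2348, payoff=0.0000, prob=0.011739
UDUDU: Ā=38.3865, payoff=0.0000, prob=0.029602
DUUDU: Ā=33.3645, payoff=0.0000, prob=0.029602
UUUDU: Ā=74.3119, payoff=0.0000, prob=0.074647
DDDUU: Ā=15.0472, payoff=0.0000, prob=0.011739
UDDUU: Ā=33.5142, payoff=0.0000, prob=0.029602
DUDUU: Ā=28.4922, payoff=0.0000, prob=0.029602
UUDUU: Ā=63.4599, payoff=0.0000, prob=0.074647
DDUUU: Ā=25.1777, payoff=0.0000, prob=0.029602
UDUUU: Ā=56.0775, payoff=0.0000, prob=0.074647
DUUUU: Ā=51.0555, payoff=0.0000, prob=0.074647
UUUUU: Ā=113.7146, payoff=30.0046, prob=0.188241
Price = Σ prob·payoff / R^5 = 6.137369 / 2.931625 = 2.0935

price = 2.0935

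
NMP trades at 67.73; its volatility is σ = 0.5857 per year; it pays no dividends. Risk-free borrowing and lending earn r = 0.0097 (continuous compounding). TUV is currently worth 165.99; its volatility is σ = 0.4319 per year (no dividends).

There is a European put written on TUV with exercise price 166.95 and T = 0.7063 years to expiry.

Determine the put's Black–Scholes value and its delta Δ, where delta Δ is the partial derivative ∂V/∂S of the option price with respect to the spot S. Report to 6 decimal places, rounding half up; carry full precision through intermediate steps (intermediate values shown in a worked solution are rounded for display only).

price = 23.802329
Δ = -0.426820

σ√T = 0.4319·√0.7063 = 0.362976
d₁ = (ln(S/K) + (r+σ²/2)T) / (σ√T) = (ln(165.99/166.95) + (0.0097+0.4319²/2)·0.7063) / 0.362976 = (-0.005767 + 0.072727) / 0.362976 = 0.184475
d₂ = d₁ − σ√T = 0.184475 − 0.362976 = -0.178501
e^{−rT} = 0.993172
N(−d₁) = 0.426820,  N(−d₂) = 0.570835
Put price V = K·e^{−rT}·N(−d₂) − S·N(−d₁) = 94.650239 − 70.847910 = 23.802329
Δ = −N(−d₁) = -0.426820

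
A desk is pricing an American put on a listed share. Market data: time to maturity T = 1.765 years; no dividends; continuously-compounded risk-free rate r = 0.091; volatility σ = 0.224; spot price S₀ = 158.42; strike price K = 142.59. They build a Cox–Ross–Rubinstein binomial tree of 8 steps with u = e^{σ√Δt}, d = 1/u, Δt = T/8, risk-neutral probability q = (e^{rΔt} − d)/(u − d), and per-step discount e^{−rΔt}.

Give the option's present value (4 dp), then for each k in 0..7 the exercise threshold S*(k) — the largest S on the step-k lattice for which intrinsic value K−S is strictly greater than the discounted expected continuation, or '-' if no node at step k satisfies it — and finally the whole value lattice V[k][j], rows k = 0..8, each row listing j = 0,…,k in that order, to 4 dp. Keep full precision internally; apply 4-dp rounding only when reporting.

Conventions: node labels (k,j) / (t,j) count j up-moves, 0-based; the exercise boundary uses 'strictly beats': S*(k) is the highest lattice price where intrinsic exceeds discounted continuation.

Δt=0.22062, u=1.11095, d=0.90013, q=0.56992, disc=e^(-rΔt)=0.98012
k=8 terminal: V=max(K-S,0) → 74.3156 58.3253 38.5899 14.2323 0.0000 0.0000 0.0000 0.0000 0.0000
k=7: j=0 S=75.8493 intr=66.7407 cont=63.9065 V=66.7407[EX]; j=1 S=93.6138 intr=48.9762 cont=46.1420 V=48.9762[EX]; j=2 S=115.5388 intr=27.0512 cont=24.2170 V=27.0512[EX]; j=3 S=142.5988 intr=0.0000 cont=5.9994 V=5.9994[hold]; j=4 S=175.9965 intr=0.0000 cont=0.0000 V=0.0000[hold]; j=5 S=217.2162 intr=0.0000 cont=0.0000 V=0.0000[hold]; j=6 S=268.0898 intr=0.0000 cont=0.0000 V=0.0000[hold]; j=7 S=330.8784 intr=0.0000 cont=0.0000 V=0.0000[hold]  S*(7)=115.5388
k=6: j=0 S=84.2647 intr=58.3253 cont=55.4911 V=58.3253[EX]; j=1 S=104.0001 intr=38.5899 cont=35.7557 V=38.5899[EX]; j=2 S=128.3577 intr=14.2323 cont=14.7542 V=14.7542[hold]; j=3 S=158.4200 intr=0.0000 cont=2.5290 V=2.5290[hold]; j=4 S=195.5231 intr=0.0000 cont=0.0000 V=0.0000[hold]; j=5 S=241.3161 intr=0.0000 cont=0.0000 V=0.0000[hold]; j=6 S=297.8340 intr=0.0000 cont=0.0000 V=0.0000[hold]  S*(6)=104.0001
k=5: j=0 S=93.6138 intr=48.9762 cont=46.1420 V=48.9762[EX]; j=1 S=115.5388 intr=27.0512 cont=24.5085 V=27.0512[EX]; j=2 S=142.5988 intr=0.0000 cont=7.6321 V=7.6321[hold]; j=3 S=175.9965 intr=0.0000 cont=1.0660 V=1.0660[hold]; j=4 S=217.2162 intr=0.0000 cont=0.0000 V=0.0000[hold]; j=5 S=268.0898 intr=0.0000 cont=0.0000 V=0.0000[hold]  S*(5)=115.5388
k=4: j=0 S=104.0001 intr=38.5899 cont=35.7557 V=38.5899[EX]; j=1 S=128.3577 intr=14.2323 cont=15.6662 V=15.6662[hold]; j=2 S=158.4200 intr=0.0000 cont=3.8127 V=3.8127[hold]; j=3 S=195.5231 intr=0.0000 cont=0.4494 V=0.4494[hold]; j=4 S=241.3161 intr=0.0000 cont=0.0000 V=0.0000[hold]  S*(4)=104.0001
k=3: j=0 S=115.5388 intr=27.0512 cont=25.0179 V=27.0512[EX]; j=1 S=142.5988 intr=0.0000 cont=8.7336 V=8.7336[hold]; j=2 S=175.9965 intr=0.0000 cont=1.8582 V=1.8582[hold]; j=3 S=217.2162 intr=0.0000 cont=0.1894 V=0.1894[hold]  S*(3)=115.5388
k=2: j=0 S=128.3577 intr=14.2323 cont=16.2815 V=16.2815[hold]; j=1 S=158.4200 intr=0.0000 cont=4.7195 V=4.7195[hold]; j=2 S=195.5231 intr=0.0000 cont=0.8891 V=0.8891[hold]  S*(2)=-
k=1: j=0 S=142.5988 intr=0.0000 cont=9.4995 V=9.4995[hold]; j=1 S=175.9965 intr=0.0000 cont=2.4861 V=2.4861[hold]  S*(1)=-
k=0: j=0 S=158.4200 intr=0.0000 cont=5.3930 V=5.3930[hold]  S*(0)=-

price = 5.3930
boundary = - - - 115.5388 104.0001 115.5388 104.0001 115.5388
tree:
5.3930
9.4995 2.4861
16.2815 4.7195 0.8891
27.0512 8.7336 1.8582 0.1894
38.5899 15.6662 3.8127 0.4494 0.0000
48.9762 27.0512 7.6321 1.0660 0.0000 0.0000
58.3253 38.5899 14.7542 2.5290 0.0000 0.0000 0.0000
66.7407 48.9762 27.0512 5.9994 0.0000 0.0000 0.0000 0.0000
74.3156 58.3253 38.5899 14.2323 0.0000 0.0000 0.0000 0.0000 0.0000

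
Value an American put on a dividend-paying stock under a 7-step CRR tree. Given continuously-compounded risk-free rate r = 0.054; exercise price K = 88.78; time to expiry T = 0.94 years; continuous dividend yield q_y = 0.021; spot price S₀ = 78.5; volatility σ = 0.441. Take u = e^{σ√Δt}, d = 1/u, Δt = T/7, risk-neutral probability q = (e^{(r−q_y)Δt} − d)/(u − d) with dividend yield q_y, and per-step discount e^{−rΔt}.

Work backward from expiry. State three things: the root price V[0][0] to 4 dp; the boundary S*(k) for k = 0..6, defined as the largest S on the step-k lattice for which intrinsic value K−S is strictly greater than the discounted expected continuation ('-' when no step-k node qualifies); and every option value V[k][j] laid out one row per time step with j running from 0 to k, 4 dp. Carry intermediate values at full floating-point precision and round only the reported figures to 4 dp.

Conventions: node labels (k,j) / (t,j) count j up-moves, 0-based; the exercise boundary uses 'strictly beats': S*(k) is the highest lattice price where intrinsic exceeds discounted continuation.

price = 18.1121
boundary = - - - 48.3412 56.8201 48.3412 56.8201
tree:
18.1121
24.5748 11.2007
32.1724 16.5001 5.4772
40.4388 23.4706 8.9990 1.6434
47.6524 31.9599 14.3868 3.1432 0.0000
53.7895 40.4388 22.1135 6.0120 0.0000 0.0000
59.0109 47.6524 31.9599 11.4990 0.0000 0.0000 0.0000
63.4531 53.7895 40.4388 21.9940 0.0000 0.0000 0.0000 0.0000

params: Δt=0.13429 u=1.17540 d=0.85078 q=0.47337 e^(-rΔt)=0.99277
t_7 payoffs: 63.4531 53.7895 40.4388 21.9940 0.0000 0.0000 0.0000 0.0000
t_6: node(6,0) S=29.7691 payoff=59.0109 vs cont=58.4533 → 59.0109 [stop]  node(6,1) S=41.1276 payoff=47.6524 vs cont=47.1267 → 47.6524 [stop]  node(6,2) S=56.8201 payoff=31.9599 vs cont=31.4785 → 31.9599 [stop]  node(6,3) S=78.5000 payoff=10.2800 vs cont=11.4990 → 11.4990 [wait]  node(6,4) S=108.4520 payoff=0.0000 vs cont=0.0000 → 0.0000 [wait]  node(6,5) S=149.8323 payoff=0.0000 vs cont=0.0000 → 0.0000 [wait]  node(6,6) S=207.0014 payoff=0.0000 vs cont=0.0000 → 0.0000 [wait]  ⇒ S*(6)=56.8201
t_5: node(5,0) S=34.9905 payoff=53.7895 vs cont=53.2466 → 53.7895 [stop]  node(5,1) S=48.3412 payoff=40.4388 vs cont=39.9334 → 40.4388 [stop]  node(5,2) S=66.7860 payoff=21.9940 vs cont=22.1135 → 22.1135 [wait]  node(5,3) S=92.2685 payoff=0.0000 vs cont=6.0120 → 6.0120 [wait]  node(5,4) S=127.4740 payoff=0.0000 vs cont=0.0000 → 0.0000 [wait]  node(5,5) S=176.1122 payoff=0.0000 vs cont=0.0000 → 0.0000 [wait]  ⇒ S*(5)=48.3412
t_4: node(4,0) S=41.1276 payoff=47.6524 vs cont=47.1267 → 47.6524 [stop]  node(4,1) S=56.8201 payoff=31.9599 vs cont=31.5346 → 31.9599 [stop]  node(4,2) S=78.5000 payoff=10.2800 vs cont=14.3868 → 14.3868 [wait]  node(4,3) S=108.4520 payoff=0.0000 vs cont=3.1432 → 3.1432 [wait]  node(4,4) S=149.8323 payoff=0.0000 vs cont=0.0000 → 0.0000 [wait]  ⇒ S*(4)=56.8201
t_3: node(3,0) S=48.3412 payoff=40.4388 vs cont=39.9334 → 40.4388 [stop]  node(3,1) S=66.7860 payoff=21.9940 vs cont=23.4706 → 23.4706 [wait]  node(3,2) S=92.2685 payoff=0.0000 vs cont=8.9990 → 8.9990 [wait]  node(3,3) S=127.4740 payoff=0.0000 vs cont=1.6434 → 1.6434 [wait]  ⇒ S*(3)=48.3412
t_2: node(2,0) S=56.8201 payoff=31.9599 vs cont=32.1724 → 32.1724 [wait]  node(2,1) S=78.5000 payoff=10.2800 vs cont=16.5001 → 16.5001 [wait]  node(2,2) S=108.4520 payoff=0.0000 vs cont=5.4772 → 5.4772 [wait]  ⇒ S*(2)=-
t_1: node(1,0) S=66.7860 payoff=21.9940 vs cont=24.5748 → 24.5748 [wait]  node(1,1) S=92.2685 payoff=0.0000 vs cont=11.2007 → 11.2007 [wait]  ⇒ S*(1)=-
t_0: node(0,0) S=78.5000 payoff=10.2800 vs cont=18.1121 → 18.1121 [wait]  ⇒ S*(0)=-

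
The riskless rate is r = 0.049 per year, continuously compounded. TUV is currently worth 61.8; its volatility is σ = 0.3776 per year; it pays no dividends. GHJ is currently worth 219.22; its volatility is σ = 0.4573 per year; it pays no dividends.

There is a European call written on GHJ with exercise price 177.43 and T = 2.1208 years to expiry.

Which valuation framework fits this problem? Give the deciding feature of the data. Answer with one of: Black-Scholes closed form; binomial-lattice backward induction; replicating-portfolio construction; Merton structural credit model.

Key observation: the strike-177.43 call on GHJ is European-exercise on a continuously-modelled lognormal underlying, so its value is a single closed-form evaluation.

framework: Black-Scholes closed form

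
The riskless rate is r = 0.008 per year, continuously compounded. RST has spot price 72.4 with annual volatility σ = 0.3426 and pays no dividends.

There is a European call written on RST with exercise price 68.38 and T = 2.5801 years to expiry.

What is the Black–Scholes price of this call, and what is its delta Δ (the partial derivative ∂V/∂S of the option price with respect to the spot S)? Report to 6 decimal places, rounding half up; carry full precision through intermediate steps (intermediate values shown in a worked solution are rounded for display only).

price = 17.964495
Δ = 0.661467

σ√T = 0.3426·√2.5801 = 0.550308
d₁ = (ln(S/K) + (r+σ²/2)T) / (σ√T) = (ln(72.4/68.38) + (0.008+0.3426²/2)·2.5801) / 0.550308 = (0.057126 + 0.172060) / 0.550308 = 0.416469
d₂ = d₁ − σ√T = 0.416469 − 0.550308 = -0.133839
e^{−rT} = 0.979571
N(d₁) = 0.661467,  N(d₂) = 0.446765
Call price V = S·N(d₁) − K·e^{−rT}·N(d₂) = 47.890176 − 29.925680 = 17.964495
Δ = N(d₁) = 0.661467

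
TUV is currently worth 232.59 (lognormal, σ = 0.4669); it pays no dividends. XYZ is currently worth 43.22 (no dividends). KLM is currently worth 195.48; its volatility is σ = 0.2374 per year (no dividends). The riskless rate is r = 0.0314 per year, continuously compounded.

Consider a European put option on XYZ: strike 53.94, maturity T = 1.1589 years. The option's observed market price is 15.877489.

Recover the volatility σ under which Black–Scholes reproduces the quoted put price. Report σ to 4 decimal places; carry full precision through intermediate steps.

sigma = 0.5433

At σ = 0.5433 the Black–Scholes value reproduces the quote:
σ√T = 0.5433·√1.1589 = 0.584874
d₁ = (ln(S/K) + (r+σ²/2)T) / (σ√T) = (ln(43.22/53.94) + (0.0314+0.5433²/2)·1.1589) / 0.584874 = (-0.221569 + 0.207429) / 0.584874 = -0.024177
d₂ = d₁ − σ√T = -0.024177 − 0.584874 = -0.609051
e^{−rT} = 0.964265
N(−d₁) = 0.509644,  N(−d₂) = 0.728755
V = K·e^{−rT}·N(−d₂) − S·N(−d₁) = 37.904313 − 22.026823 = 15.877489 (equal to the quote); since ∂V/∂σ > 0 for all σ, the implied volatility is unique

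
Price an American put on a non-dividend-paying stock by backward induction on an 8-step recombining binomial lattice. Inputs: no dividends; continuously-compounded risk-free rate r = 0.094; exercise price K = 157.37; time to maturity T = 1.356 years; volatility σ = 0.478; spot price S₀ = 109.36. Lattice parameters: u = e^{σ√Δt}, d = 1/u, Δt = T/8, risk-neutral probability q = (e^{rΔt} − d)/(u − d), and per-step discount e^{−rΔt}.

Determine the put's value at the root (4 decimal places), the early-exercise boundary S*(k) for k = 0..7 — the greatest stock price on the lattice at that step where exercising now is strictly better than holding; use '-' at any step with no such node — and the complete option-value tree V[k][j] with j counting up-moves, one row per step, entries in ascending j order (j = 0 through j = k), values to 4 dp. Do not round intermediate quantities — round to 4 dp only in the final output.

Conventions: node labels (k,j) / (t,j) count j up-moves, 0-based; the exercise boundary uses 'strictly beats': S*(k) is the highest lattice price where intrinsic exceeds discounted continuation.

Δt=0.16950, u=1.21749, d=0.82136, q=0.49150, disc=e^(-rΔt)=0.98419
k=8 terminal: V=max(K-S,0) → 134.7171 123.7917 107.5973 83.5923 48.0100 0.0000 0.0000 0.0000 0.0000
k=7: j=0 S=27.5798 intr=129.7902 cont=127.3027 V=129.7902[EX]; j=1 S=40.8813 intr=116.4887 cont=114.0012 V=116.4887[EX]; j=2 S=60.5980 intr=96.7720 cont=94.2845 V=96.7720[EX]; j=3 S=89.8239 intr=67.5461 cont=65.0586 V=67.5461[EX]; j=4 S=133.1451 intr=24.2249 cont=24.0271 V=24.2249[EX]; j=5 S=197.3598 intr=0.0000 cont=0.0000 V=0.0000[hold]; j=6 S=292.5446 intr=0.0000 cont=0.0000 V=0.0000[hold]; j=7 S=433.6362 intr=0.0000 cont=0.0000 V=0.0000[hold]  S*(7)=133.1451
k=6: j=0 S=33.5783 intr=123.7917 cont=121.3042 V=123.7917[EX]; j=1 S=49.7727 intr=107.5973 cont=105.1097 V=107.5973[EX]; j=2 S=73.7777 intr=83.5923 cont=81.1048 V=83.5923[EX]; j=3 S=109.3600 intr=48.0100 cont=45.5225 V=48.0100[EX]; j=4 S=162.1033 intr=0.0000 cont=12.1236 V=12.1236[hold]; j=5 S=240.2843 intr=0.0000 cont=0.0000 V=0.0000[hold]; j=6 S=356.1712 intr=0.0000 cont=0.0000 V=0.0000[hold]  S*(6)=109.3600
k=5: j=0 S=40.8813 intr=116.4887 cont=114.0012 V=116.4887[EX]; j=1 S=60.5980 intr=96.7720 cont=94.2845 V=96.7720[EX]; j=2 S=89.8239 intr=67.5461 cont=65.0586 V=67.5461[EX]; j=3 S=133.1451 intr=24.2249 cont=29.8916 V=29.8916[hold]; j=4 S=197.3598 intr=0.0000 cont=6.0674 V=6.0674[hold]; j=5 S=292.5446 intr=0.0000 cont=0.0000 V=0.0000[hold]  S*(5)=89.8239
k=4: j=0 S=49.7727 intr=107.5973 cont=105.1097 V=107.5973[EX]; j=1 S=73.7777 intr=83.5923 cont=81.1048 V=83.5923[EX]; j=2 S=109.3600 intr=48.0100 cont=48.2637 V=48.2637[hold]; j=3 S=162.1033 intr=0.0000 cont=17.8945 V=17.8945[hold]; j=4 S=240.2843 intr=0.0000 cont=3.0365 V=3.0365[hold]  S*(4)=73.7777
k=3: j=0 S=60.5980 intr=96.7720 cont=94.2845 V=96.7720[EX]; j=1 S=89.8239 intr=67.5461 cont=65.1813 V=67.5461[EX]; j=2 S=133.1451 intr=24.2249 cont=32.8102 V=32.8102[hold]; j=3 S=197.3598 intr=0.0000 cont=10.4243 V=10.4243[hold]  S*(3)=89.8239
k=2: j=0 S=73.7777 intr=83.5923 cont=81.1048 V=83.5923[EX]; j=1 S=109.3600 intr=48.0100 cont=49.6755 V=49.6755[hold]; j=2 S=162.1033 intr=0.0000 cont=21.4628 V=21.4628[hold]  S*(2)=73.7777
k=1: j=0 S=89.8239 intr=67.5461 cont=65.8643 V=67.5461[EX]; j=1 S=133.1451 intr=24.2249 cont=35.2428 V=35.2428[hold]  S*(1)=89.8239
k=0: j=0 S=109.3600 intr=48.0100 cont=50.8523 V=50.8523[hold]  S*(0)=-

price = 50.8523
boundary = - 89.8239 73.7777 89.8239 73.7777 89.8239 109.3600 133.1451
tree:
50.8523
67.5461 35.2428
83.5923 49.6755 21.4628
96.7720 67.5461 32.8102 10.4243
107.5973 83.5923 48.2637 17.8945 3.0365
116.4887 96.7720 67.5461 29.8916 6.0674 0.0000
123.7917 107.5973 83.5923 48.0100 12.1236 0.0000 0.0000
129.7902 116.4887 96.7720 67.5461 24.2249 0.0000 0.0000 0.0000
134.7171 123.7917 107.5973 83.5923 48.0100 0.0000 0.0000 0.0000 0.0000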